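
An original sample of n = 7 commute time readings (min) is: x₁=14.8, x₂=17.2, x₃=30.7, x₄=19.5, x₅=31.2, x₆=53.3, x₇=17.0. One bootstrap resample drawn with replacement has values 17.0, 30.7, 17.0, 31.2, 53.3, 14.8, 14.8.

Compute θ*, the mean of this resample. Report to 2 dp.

θ* = 25.54

Mean = (17.0 + 30.7 + 17.0 + 31.2 + 53.3 + 14.8 + 14.8) / 7 = 178.80 / 7 = 25.54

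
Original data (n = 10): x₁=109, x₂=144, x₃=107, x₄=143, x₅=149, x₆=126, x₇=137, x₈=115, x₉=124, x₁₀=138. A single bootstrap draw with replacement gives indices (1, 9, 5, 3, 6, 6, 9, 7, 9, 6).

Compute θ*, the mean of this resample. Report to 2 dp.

θ* = 125.20

Resample values: 109, 124, 149, 107, 126, 126, 124, 137, 124, 126.
Mean = (109 + 124 + 149 + 107 + 126 + 126 + 124 + 137 + 124 + 126) / 10 = 1252.0 / 10 = 125.20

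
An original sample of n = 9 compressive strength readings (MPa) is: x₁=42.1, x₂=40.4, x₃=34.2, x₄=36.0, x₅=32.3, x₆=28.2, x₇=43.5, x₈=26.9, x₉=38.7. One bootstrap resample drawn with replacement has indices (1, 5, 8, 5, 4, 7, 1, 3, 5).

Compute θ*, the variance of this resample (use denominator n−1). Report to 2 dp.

Resample values: 42.1, 32.3, 26.9, 32.3, 36.0, 43.5, 42.1, 34.2, 32.3.
Mean = 35.7444; sum of squared deviations = 257.2022
s² = 257.2022 / 8 = 32.1503

θ* = 32.15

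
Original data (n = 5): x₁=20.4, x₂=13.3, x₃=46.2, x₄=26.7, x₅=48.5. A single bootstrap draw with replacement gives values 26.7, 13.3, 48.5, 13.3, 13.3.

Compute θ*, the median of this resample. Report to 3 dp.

Sorted: 13.3, 13.3, 13.3, 26.7, 48.5
Median = middle value = 13.300

θ* = 13.300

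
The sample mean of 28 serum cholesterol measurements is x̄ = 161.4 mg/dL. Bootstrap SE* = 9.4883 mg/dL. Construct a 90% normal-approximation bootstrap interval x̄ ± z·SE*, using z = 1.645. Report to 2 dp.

Margin = 1.645 × 9.4883 = 15.608
Interval: 161.4 ± 15.608

(145.79, 177.01)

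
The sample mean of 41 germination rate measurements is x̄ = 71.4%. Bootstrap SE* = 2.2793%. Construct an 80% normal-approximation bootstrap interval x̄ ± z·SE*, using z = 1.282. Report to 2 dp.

(68.48, 74.32)

Margin = 1.282 × 2.2793 = 2.922
Interval: 71.4 ± 2.922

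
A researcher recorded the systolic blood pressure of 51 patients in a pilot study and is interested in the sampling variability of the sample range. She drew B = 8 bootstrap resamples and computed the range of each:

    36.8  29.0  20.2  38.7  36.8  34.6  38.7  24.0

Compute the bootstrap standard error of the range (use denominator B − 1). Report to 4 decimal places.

Bootstrap SE is the standard deviation of the 8 replicate ranges.
Mean of replicates: (36.8 + 29.0 + 20.2 + 38.7 + 36.8 + 34.6 + 38.7 + 24.0) / 8 = 258.80000 / 8 = 32.35000
Sum of squared deviations: (+4.45000)² + (−3.35000)² + (−12.15000)² + (+6.35000)² + (+4.45000)² + (+2.25000)² + (+6.35000)² + (−8.35000)² = 353.88000
Variance = 353.88000 / 7 = 50.55429
SE* = √50.55429

SE* = 7.1102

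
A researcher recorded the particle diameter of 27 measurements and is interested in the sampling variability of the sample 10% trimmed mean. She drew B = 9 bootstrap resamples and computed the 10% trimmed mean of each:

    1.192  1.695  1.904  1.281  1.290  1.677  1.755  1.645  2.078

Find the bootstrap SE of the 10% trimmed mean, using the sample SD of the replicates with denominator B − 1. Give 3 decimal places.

Bootstrap SE is the standard deviation of the 9 replicate 10% trimmed means.
Mean of replicates: (1.192 + 1.695 + 1.904 + 1.281 + 1.290 + 1.677 + 1.755 + 1.645 + 2.078) / 9 = 14.5170 / 9 = 1.6130
Sum of squared deviations: (−0.4210)² + (+0.0820)² + (+0.2910)² + (−0.3320)² + (−0.3230)² + (+0.0640)² + (+0.1420)² + (+0.0320)² + (+0.4650)² = 0.7247
Variance = 0.7247 / 8 = 0.0906
SE* = √0.0906

SE* = 0.301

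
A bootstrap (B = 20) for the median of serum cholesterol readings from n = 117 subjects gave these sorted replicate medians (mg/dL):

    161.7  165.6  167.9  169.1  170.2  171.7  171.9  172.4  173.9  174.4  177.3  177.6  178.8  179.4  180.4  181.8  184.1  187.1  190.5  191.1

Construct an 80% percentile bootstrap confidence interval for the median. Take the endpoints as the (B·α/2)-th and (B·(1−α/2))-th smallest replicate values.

(165.6, 187.1)

α = 0.20; lower rank = 20 × 0.100 = 2; upper rank = 20 × 0.900 = 18.
The 2nd smallest replicate is 165.6; the 18th is 187.1.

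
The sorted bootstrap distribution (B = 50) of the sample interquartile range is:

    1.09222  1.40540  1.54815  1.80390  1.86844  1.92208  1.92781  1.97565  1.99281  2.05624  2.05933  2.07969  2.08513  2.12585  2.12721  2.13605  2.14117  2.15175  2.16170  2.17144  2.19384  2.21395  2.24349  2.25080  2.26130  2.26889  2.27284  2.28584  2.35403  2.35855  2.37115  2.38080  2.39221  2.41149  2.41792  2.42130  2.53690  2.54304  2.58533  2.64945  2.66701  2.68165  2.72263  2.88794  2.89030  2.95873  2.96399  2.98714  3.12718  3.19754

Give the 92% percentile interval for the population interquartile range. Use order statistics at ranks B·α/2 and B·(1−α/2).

α = 0.08; lower rank = 50 × 0.040 = 2; upper rank = 50 × 0.960 = 48.
The 2nd smallest replicate is 1.40540; the 48th is 2.98714.

(1.40540, 2.98714)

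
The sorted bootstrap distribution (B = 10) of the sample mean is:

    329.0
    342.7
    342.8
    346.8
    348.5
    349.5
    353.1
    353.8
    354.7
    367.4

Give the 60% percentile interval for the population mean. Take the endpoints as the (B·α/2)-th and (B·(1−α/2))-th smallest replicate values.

α = 0.40; lower rank = 10 × 0.200 = 2; upper rank = 10 × 0.800 = 8.
The 2nd smallest replicate is 342.7; the 8th is 353.8.

(342.7, 353.8)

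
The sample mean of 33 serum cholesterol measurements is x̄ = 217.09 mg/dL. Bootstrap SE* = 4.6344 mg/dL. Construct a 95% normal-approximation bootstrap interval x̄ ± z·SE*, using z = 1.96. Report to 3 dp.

(208.007, 226.173)

Margin = 1.96 × 4.6344 = 9.0834
Interval: 217.09 ± 9.0834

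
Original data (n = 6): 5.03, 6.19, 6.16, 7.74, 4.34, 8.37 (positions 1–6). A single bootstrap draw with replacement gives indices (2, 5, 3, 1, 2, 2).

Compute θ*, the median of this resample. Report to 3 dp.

Resample values: 6.19, 4.34, 6.16, 5.03, 6.19, 6.19.
Sorted: 4.34, 5.03, 6.16, 6.19, 6.19, 6.19
Median = average of the two middle values = 6.175

θ* = 6.175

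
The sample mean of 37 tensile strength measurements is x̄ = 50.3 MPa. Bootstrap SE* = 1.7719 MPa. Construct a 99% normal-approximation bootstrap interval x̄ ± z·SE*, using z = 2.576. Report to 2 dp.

(45.74, 54.86)

Margin = 2.576 × 1.7719 = 4.564
Interval: 50.3 ± 4.564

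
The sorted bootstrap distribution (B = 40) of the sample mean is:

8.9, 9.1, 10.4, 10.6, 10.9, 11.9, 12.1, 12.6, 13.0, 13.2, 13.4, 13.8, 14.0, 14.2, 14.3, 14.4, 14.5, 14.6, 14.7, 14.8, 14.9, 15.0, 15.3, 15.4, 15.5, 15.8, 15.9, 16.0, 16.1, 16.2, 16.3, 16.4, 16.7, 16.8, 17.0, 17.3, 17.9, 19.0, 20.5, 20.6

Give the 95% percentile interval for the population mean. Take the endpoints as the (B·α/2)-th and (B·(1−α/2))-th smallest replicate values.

α = 0.05; lower rank = 40 × 0.025 = 1; upper rank = 40 × 0.975 = 39.
The 1st smallest replicate is 8.9; the 39th is 20.5.

(8.9, 20.5)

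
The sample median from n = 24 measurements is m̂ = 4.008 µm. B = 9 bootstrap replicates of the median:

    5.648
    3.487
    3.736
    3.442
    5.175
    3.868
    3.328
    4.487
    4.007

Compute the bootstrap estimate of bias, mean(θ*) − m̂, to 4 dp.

mean(θ*) = (5.648 + 3.487 + 3.736 + 3.442 + 5.175 + 3.868 + 3.328 + 4.487 + 4.007) / 9 = 4.13089
bias = 4.13089 − 4.008

bias = +0.1229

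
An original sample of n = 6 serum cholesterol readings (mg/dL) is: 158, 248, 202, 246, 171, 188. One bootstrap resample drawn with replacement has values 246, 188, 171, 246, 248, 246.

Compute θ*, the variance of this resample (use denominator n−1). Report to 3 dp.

θ* = 1226.567

Mean = 224.1667; sum of squared deviations = 6132.8333
s² = 6132.8333 / 5 = 1226.5667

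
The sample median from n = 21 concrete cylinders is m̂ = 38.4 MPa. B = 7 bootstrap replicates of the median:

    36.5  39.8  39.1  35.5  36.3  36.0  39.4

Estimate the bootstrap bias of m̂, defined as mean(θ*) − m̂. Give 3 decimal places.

bias = −0.886

mean(θ*) = (36.5 + 39.8 + 39.1 + 35.5 + 36.3 + 36.0 + 39.4) / 7 = 37.5143
bias = 37.5143 − 38.4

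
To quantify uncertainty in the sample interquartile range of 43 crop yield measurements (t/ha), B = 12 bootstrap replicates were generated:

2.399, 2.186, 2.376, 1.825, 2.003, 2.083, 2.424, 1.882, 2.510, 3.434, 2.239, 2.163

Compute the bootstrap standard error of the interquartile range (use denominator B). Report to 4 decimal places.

SE* = 0.4012

Bootstrap SE is the standard deviation of the 12 replicate interquartile ranges.
Mean of replicates: (2.399 + 2.186 + 2.376 + 1.825 + 2.003 + 2.083 + 2.424 + 1.882 + 2.510 + 3.434 + 2.239 + 2.163) / 12 = 27.52400 / 12 = 2.29367
Sum of squared deviations: (+0.10533)² + (−0.10767)² + (+0.08233)² + (−0.46867)² + (−0.29067)² + (−0.21067)² + (+0.13033)² + (−0.41167)² + (+0.21633)² + (+1.14033)² + (−0.05467)² + (−0.13067)² = 1.93166
Variance = 1.93166 / 12 = 0.16097
SE* = √0.16097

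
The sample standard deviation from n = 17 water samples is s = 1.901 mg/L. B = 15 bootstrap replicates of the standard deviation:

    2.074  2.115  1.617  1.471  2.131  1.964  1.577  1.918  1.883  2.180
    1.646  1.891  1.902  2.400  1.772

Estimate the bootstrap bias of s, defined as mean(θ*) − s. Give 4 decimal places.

bias = +0.0017

mean(θ*) = (2.074 + 2.115 + 1.617 + 1.471 + 2.131 + 1.964 + 1.577 + 1.918 + 1.883 + 2.180 + 1.646 + 1.891 + 1.902 + 2.400 + 1.772) / 15 = 1.90273
bias = 1.90273 − 1.901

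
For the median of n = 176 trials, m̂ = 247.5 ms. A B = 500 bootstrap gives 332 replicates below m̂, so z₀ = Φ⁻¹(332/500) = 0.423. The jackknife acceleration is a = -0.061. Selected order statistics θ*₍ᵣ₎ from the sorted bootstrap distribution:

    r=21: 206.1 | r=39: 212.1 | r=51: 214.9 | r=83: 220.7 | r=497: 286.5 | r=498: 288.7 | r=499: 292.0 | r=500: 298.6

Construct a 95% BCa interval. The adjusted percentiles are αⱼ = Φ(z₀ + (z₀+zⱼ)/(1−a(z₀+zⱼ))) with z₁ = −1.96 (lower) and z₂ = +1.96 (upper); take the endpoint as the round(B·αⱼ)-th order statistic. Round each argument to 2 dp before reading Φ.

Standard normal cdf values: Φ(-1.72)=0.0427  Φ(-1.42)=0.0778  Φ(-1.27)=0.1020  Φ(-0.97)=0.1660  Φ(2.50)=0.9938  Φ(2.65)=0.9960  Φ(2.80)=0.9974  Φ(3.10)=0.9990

(214.9, 286.5)

Lower: z₀ + z₁ = 0.423 + (-1.960) = -1.537; 1 − a(z₀+z₁) = 1 − (-0.061)(-1.537) = 0.9062; argument = 0.423 + (-1.537)/0.9062 = -1.2730 → -1.27.
α₁ = Φ(-1.27) = 0.1020; rank = round(500 × 0.1020) = 51; θ*₍51₎ = 214.9.
Upper: z₀ + z₂ = 2.383; 1 − a(z₀+z₂) = 1.1454; argument = 2.5036 → 2.50; α₂ = 0.9938; rank = 497; θ*₍497₎ = 286.5.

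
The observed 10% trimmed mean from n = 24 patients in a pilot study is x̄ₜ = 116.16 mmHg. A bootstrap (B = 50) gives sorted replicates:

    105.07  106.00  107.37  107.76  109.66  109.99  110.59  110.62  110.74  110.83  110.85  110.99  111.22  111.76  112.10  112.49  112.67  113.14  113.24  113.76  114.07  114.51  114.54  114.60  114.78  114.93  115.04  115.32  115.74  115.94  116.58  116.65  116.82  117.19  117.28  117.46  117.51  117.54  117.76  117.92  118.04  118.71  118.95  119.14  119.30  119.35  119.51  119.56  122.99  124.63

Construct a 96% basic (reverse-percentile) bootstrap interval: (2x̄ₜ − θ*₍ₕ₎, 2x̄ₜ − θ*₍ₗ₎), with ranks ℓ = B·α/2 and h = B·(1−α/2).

Percentile endpoints at ranks 1 and 49: θ*₍1₎ = 105.07, θ*₍49₎ = 122.99.
Basic interval reflects these around x̄ₜ:
  lower = 2 × 116.16 − 122.99 = 109.33
  upper = 2 × 116.16 − 105.07 = 127.25

(109.33, 127.25)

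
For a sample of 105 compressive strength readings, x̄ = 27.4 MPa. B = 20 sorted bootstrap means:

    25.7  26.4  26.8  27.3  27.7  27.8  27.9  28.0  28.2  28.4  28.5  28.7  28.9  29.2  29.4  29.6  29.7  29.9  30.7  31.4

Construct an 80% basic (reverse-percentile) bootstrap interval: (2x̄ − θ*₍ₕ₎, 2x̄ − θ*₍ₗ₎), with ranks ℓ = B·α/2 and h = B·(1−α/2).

Percentile endpoints at ranks 2 and 18: θ*₍2₎ = 26.4, θ*₍18₎ = 29.9.
Basic interval reflects these around x̄:
  lower = 2 × 27.4 − 29.9 = 24.9
  upper = 2 × 27.4 − 26.4 = 28.4

(24.9, 28.4)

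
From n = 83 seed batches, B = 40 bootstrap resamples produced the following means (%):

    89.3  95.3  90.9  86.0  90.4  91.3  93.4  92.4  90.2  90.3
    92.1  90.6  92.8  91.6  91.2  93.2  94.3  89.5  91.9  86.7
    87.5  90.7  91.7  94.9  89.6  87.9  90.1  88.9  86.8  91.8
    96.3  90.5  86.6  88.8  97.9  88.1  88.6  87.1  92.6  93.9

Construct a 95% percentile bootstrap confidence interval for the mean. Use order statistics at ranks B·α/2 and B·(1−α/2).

Sorted replicates: 86.0, 86.6, 86.7, 86.8, 87.1, 87.5, 87.9, 88.1, 88.6, 88.8, 88.9, 89.3, 89.5, 89.6, 90.1, 90.2, 90.3, 90.4, 90.5, 90.6, 90.7, 90.9, 91.2, 91.3, 91.6, 91.7, 91.8, 91.9, 92.1, 92.4, 92.6, 92.8, 93.2, 93.4, 93.9, 94.3, 94.9, 95.3, 96.3, 97.9
α = 0.05; lower rank = 40 × 0.025 = 1; upper rank = 40 × 0.975 = 39.
The 1st smallest replicate is 86.0; the 39th is 96.3.

(86.0, 96.3)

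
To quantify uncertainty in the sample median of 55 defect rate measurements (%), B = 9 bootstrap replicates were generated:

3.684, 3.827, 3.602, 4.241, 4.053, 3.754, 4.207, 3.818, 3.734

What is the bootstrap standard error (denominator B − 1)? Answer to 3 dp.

Bootstrap SE is the standard deviation of the 9 replicate medians.
Mean of replicates: (3.684 + 3.827 + 3.602 + 4.241 + 4.053 + 3.754 + 4.207 + 3.818 + 3.734) / 9 = 34.9200 / 9 = 3.8800
Sum of squared deviations: (−0.1960)² + (−0.0530)² + (−0.2780)² + (+0.3610)² + (+0.1730)² + (−0.1260)² + (+0.3270)² + (−0.0620)² + (−0.1460)² = 0.4267
Variance = 0.4267 / 8 = 0.0533
SE* = √0.0533

SE* = 0.231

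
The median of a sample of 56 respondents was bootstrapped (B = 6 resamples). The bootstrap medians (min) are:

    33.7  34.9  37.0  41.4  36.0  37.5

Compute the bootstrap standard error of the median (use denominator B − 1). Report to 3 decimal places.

SE* = 2.666

Bootstrap SE is the standard deviation of the 6 replicate medians.
Mean of replicates: (33.7 + 34.9 + 37.0 + 41.4 + 36.0 + 37.5) / 6 = 220.5000 / 6 = 36.7500
Sum of squared deviations: (−3.0500)² + (−1.8500)² + (+0.2500)² + (+4.6500)² + (−0.7500)² + (+0.7500)² = 35.5350
Variance = 35.5350 / 5 = 7.1070
SE* = √7.1070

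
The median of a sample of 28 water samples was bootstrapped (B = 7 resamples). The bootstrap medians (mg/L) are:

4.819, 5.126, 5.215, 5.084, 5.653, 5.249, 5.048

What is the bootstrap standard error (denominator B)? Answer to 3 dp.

Bootstrap SE is the standard deviation of the 7 replicate medians.
Mean of replicates: (4.819 + 5.126 + 5.215 + 5.084 + 5.653 + 5.249 + 5.048) / 7 = 36.1940 / 7 = 5.1706
Sum of squared deviations: (−0.3516)² + (−0.0446)² + (+0.0444)² + (−0.0866)² + (+0.4824)² + (+0.0784)² + (−0.1226)² = 0.3890
Variance = 0.3890 / 7 = 0.0556
SE* = √0.0556

SE* = 0.236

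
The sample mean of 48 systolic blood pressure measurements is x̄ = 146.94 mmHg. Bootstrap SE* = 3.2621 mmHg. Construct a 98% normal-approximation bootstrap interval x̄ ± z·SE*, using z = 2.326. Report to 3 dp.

(139.352, 154.528)

Margin = 2.326 × 3.2621 = 7.5876
Interval: 146.94 ± 7.5876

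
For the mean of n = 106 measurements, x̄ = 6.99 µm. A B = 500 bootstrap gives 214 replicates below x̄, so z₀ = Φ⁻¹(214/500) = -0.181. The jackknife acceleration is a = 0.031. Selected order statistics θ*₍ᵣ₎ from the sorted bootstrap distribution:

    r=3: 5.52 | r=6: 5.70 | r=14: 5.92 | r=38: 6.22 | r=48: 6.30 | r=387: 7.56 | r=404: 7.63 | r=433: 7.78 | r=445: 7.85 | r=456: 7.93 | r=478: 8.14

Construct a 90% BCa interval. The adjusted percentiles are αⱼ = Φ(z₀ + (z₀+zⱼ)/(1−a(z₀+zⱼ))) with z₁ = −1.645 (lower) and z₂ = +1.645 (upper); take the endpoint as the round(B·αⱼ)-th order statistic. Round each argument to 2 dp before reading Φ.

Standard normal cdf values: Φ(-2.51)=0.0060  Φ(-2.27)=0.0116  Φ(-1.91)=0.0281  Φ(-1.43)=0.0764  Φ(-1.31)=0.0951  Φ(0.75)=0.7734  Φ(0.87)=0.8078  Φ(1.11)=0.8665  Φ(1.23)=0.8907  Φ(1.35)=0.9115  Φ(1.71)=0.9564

Lower: z₀ + z₁ = -0.181 + (-1.645) = -1.826; 1 − a(z₀+z₁) = 1 − (0.031)(-1.826) = 1.0566; argument = -0.181 + (-1.826)/1.0566 = -1.9092 → -1.91.
α₁ = Φ(-1.91) = 0.0281; rank = round(500 × 0.0281) = 14; θ*₍14₎ = 5.92.
Upper: z₀ + z₂ = 1.464; 1 − a(z₀+z₂) = 0.9546; argument = 1.3526 → 1.35; α₂ = 0.9115; rank = 456; θ*₍456₎ = 7.93.

(5.92, 7.93)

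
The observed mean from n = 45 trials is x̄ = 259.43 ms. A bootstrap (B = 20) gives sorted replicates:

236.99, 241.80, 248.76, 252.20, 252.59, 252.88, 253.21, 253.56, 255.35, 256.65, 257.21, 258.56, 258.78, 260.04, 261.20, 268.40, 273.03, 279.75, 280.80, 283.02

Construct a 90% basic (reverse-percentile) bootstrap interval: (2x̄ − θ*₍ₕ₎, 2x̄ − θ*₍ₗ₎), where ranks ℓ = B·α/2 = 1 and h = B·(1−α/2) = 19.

Percentile endpoints at ranks 1 and 19: θ*₍1₎ = 236.99, θ*₍19₎ = 280.80.
Basic interval reflects these around x̄:
  lower = 2 × 259.43 − 280.80 = 238.06
  upper = 2 × 259.43 − 236.99 = 281.87

(238.06, 281.87)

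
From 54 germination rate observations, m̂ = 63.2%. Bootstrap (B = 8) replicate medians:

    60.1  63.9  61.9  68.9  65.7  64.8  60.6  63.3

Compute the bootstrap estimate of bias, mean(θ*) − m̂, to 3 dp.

mean(θ*) = (60.1 + 63.9 + 61.9 + 68.9 + 65.7 + 64.8 + 60.6 + 63.3) / 8 = 63.6500
bias = 63.6500 − 63.2

bias = +0.450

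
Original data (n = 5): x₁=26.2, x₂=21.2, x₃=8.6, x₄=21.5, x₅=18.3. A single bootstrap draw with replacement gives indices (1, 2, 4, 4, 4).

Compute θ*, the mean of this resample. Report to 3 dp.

θ* = 22.380

Resample values: 26.2, 21.2, 21.5, 21.5, 21.5.
Mean = (26.2 + 21.2 + 21.5 + 21.5 + 21.5) / 5 = 111.90 / 5 = 22.380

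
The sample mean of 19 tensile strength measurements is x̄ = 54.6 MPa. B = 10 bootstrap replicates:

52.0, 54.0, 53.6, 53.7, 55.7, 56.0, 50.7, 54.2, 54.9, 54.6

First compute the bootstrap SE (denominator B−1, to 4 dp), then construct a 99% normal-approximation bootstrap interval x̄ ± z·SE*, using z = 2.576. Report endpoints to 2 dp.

(50.46, 58.74)

Mean of replicates = 53.9400; sum of squared deviations = 23.2040; SE* = √(23.2040/9) = 1.6057
Margin = 2.576 × 1.6057 = 4.136
Interval: 54.6 ± 4.136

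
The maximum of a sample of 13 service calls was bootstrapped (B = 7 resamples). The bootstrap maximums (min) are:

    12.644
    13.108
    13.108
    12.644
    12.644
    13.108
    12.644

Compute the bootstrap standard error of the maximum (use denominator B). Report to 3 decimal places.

Bootstrap SE is the standard deviation of the 7 replicate maximums.
Mean of replicates: (12.644 + 13.108 + 13.108 + 12.644 + 12.644 + 13.108 + 12.644) / 7 = 89.9000 / 7 = 12.8429
Sum of squared deviations: (−0.1989)² + (+0.2651)² + (+0.2651)² + (−0.1989)² + (−0.1989)² + (+0.2651)² + (−0.1989)² = 0.3691
Variance = 0.3691 / 7 = 0.0527
SE* = √0.0527

SE* = 0.230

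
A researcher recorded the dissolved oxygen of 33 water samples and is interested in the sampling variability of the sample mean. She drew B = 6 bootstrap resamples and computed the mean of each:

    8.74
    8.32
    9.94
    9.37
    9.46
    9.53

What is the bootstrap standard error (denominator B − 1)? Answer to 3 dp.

SE* = 0.589

Bootstrap SE is the standard deviation of the 6 replicate means.
Mean of replicates: (8.74 + 8.32 + 9.94 + 9.37 + 9.46 + 9.53) / 6 = 55.3600 / 6 = 9.2267
Sum of squared deviations: (−0.4867)² + (−0.9067)² + (+0.7133)² + (+0.1433)² + (+0.2333)² + (+0.3033)² = 1.7347
Variance = 1.7347 / 5 = 0.3469
SE* = √0.3469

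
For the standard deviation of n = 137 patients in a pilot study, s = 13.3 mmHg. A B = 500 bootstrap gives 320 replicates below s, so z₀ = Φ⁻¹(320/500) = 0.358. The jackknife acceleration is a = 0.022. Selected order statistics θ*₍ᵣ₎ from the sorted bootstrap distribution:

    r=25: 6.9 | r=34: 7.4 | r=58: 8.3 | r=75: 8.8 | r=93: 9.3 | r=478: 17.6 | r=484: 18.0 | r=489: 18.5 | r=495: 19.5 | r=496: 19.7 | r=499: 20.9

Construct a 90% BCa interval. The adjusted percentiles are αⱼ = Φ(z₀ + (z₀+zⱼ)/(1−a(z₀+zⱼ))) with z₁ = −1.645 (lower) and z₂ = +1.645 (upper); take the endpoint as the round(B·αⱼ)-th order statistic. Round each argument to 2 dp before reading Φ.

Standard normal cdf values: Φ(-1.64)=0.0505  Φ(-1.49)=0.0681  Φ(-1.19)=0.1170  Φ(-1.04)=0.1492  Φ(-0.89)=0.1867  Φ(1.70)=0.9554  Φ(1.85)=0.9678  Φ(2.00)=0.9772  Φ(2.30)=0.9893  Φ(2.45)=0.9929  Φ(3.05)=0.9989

(9.3, 19.7)

Lower: z₀ + z₁ = 0.358 + (-1.645) = -1.287; 1 − a(z₀+z₁) = 1 − (0.022)(-1.287) = 1.0283; argument = 0.358 + (-1.287)/1.0283 = -0.8936 → -0.89.
α₁ = Φ(-0.89) = 0.1867; rank = round(500 × 0.1867) = 93; θ*₍93₎ = 9.3.
Upper: z₀ + z₂ = 2.003; 1 − a(z₀+z₂) = 0.9559; argument = 2.4533 → 2.45; α₂ = 0.9929; rank = 496; θ*₍496₎ = 19.7.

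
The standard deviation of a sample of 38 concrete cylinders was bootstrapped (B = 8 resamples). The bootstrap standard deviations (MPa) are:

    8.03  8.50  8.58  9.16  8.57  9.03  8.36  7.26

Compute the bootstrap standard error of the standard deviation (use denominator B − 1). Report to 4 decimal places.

Bootstrap SE is the standard deviation of the 8 replicate standard deviations.
Mean of replicates: (8.03 + 8.50 + 8.58 + 9.16 + 8.57 + 9.03 + 8.36 + 7.26) / 8 = 67.49000 / 8 = 8.43625
Sum of squared deviations: (−0.40625)² + (+0.06375)² + (+0.14375)² + (+0.72375)² + (+0.13375)² + (+0.59375)² + (−0.07625)² + (−1.17625)² = 2.47339
Variance = 2.47339 / 7 = 0.35334
SE* = √0.35334

SE* = 0.5944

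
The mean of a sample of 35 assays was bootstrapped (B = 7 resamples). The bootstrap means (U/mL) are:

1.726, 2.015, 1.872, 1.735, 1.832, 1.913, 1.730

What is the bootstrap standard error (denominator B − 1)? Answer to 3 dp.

SE* = 0.110

Bootstrap SE is the standard deviation of the 7 replicate means.
Mean of replicates: (1.726 + 2.015 + 1.872 + 1.735 + 1.832 + 1.913 + 1.730) / 7 = 12.8230 / 7 = 1.8319
Sum of squared deviations: (−0.1059)² + (+0.1831)² + (+0.0401)² + (−0.0969)² + (+0.0001)² + (+0.0811)² + (−0.1019)² = 0.0727
Variance = 0.0727 / 6 = 0.0121
SE* = √0.0121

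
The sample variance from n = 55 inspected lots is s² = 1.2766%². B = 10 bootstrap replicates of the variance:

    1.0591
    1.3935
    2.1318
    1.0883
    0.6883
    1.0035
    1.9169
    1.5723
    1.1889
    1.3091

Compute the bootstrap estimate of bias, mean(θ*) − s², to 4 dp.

mean(θ*) = (1.0591 + 1.3935 + 2.1318 + 1.0883 + 0.6883 + 1.0035 + 1.9169 + 1.5723 + 1.1889 + 1.3091) / 10 = 1.33517
bias = 1.33517 − 1.2766

bias = +0.0586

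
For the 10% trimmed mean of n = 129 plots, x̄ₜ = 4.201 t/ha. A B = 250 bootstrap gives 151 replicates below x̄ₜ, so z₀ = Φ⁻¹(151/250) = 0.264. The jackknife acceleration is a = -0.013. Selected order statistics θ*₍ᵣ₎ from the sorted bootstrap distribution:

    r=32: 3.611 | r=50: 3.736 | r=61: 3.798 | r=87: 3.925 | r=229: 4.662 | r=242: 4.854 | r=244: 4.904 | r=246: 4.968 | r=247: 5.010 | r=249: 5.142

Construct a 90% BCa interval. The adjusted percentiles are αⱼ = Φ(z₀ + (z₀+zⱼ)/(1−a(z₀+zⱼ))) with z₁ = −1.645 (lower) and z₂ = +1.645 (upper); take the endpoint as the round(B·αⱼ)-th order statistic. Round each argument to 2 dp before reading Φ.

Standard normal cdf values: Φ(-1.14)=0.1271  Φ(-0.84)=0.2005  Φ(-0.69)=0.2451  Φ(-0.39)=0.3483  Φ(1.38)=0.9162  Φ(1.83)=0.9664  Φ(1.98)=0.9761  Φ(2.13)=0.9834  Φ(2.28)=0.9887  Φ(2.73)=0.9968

(3.611, 4.968)

Lower: z₀ + z₁ = 0.264 + (-1.645) = -1.381; 1 − a(z₀+z₁) = 1 − (-0.013)(-1.381) = 0.9820; argument = 0.264 + (-1.381)/0.9820 = -1.1422 → -1.14.
α₁ = Φ(-1.14) = 0.1271; rank = round(250 × 0.1271) = 32; θ*₍32₎ = 3.611.
Upper: z₀ + z₂ = 1.909; 1 − a(z₀+z₂) = 1.0248; argument = 2.1268 → 2.13; α₂ = 0.9834; rank = 246; θ*₍246₎ = 4.968.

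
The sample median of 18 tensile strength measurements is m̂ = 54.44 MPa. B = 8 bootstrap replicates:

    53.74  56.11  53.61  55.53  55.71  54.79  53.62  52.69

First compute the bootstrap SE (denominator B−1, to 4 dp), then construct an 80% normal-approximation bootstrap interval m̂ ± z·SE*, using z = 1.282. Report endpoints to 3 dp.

(52.861, 56.019)

Mean of replicates = 54.4750; sum of squared deviations = 10.6164; SE* = √(10.6164/7) = 1.2315
Margin = 1.282 × 1.2315 = 1.5788
Interval: 54.44 ± 1.5788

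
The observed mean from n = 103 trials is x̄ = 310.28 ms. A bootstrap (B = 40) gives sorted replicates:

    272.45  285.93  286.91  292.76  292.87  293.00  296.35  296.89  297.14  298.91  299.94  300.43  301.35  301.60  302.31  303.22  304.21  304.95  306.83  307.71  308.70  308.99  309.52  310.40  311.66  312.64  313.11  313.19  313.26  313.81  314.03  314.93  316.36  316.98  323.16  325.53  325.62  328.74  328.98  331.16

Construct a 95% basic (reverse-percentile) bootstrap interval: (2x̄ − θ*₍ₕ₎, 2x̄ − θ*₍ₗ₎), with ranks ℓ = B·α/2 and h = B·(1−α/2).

(291.58, 348.11)

Percentile endpoints at ranks 1 and 39: θ*₍1₎ = 272.45, θ*₍39₎ = 328.98.
Basic interval reflects these around x̄:
  lower = 2 × 310.28 − 328.98 = 291.58
  upper = 2 × 310.28 − 272.45 = 348.11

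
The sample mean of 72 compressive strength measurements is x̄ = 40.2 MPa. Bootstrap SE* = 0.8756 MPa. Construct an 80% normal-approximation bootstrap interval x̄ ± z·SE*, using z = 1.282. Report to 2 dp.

(39.08, 41.32)

Margin = 1.282 × 0.8756 = 1.123
Interval: 40.2 ± 1.123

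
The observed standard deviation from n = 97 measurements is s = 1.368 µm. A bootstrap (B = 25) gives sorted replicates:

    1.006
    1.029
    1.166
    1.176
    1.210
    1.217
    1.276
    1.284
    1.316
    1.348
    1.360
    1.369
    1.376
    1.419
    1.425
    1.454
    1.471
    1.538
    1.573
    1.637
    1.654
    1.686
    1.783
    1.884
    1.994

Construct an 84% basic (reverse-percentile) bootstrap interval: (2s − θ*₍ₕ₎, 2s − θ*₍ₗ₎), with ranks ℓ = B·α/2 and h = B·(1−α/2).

Percentile endpoints at ranks 2 and 23: θ*₍2₎ = 1.029, θ*₍23₎ = 1.783.
Basic interval reflects these around s:
  lower = 2 × 1.368 − 1.783 = 0.953
  upper = 2 × 1.368 − 1.029 = 1.707

(0.953, 1.707)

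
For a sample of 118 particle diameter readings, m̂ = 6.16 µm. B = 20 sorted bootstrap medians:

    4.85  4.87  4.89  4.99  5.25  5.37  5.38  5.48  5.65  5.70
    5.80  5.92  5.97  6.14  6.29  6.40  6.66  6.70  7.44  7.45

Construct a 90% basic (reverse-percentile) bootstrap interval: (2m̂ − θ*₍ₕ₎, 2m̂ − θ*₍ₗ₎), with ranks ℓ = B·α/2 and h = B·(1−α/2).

(4.88, 7.47)

Percentile endpoints at ranks 1 and 19: θ*₍1₎ = 4.85, θ*₍19₎ = 7.44.
Basic interval reflects these around m̂:
  lower = 2 × 6.16 − 7.44 = 4.88
  upper = 2 × 6.16 − 4.85 = 7.47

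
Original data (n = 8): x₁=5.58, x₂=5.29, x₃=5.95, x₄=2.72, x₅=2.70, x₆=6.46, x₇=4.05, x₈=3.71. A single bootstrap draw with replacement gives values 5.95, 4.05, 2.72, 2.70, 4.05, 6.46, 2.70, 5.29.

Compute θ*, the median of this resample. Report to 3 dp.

Sorted: 2.70, 2.70, 2.72, 4.05, 4.05, 5.29, 5.95, 6.46
Median = average of the two middle values = 4.050

θ* = 4.050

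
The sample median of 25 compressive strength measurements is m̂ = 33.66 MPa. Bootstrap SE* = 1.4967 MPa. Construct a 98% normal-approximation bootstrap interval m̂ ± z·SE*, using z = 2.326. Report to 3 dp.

(30.179, 37.141)

Margin = 2.326 × 1.4967 = 3.4813
Interval: 33.66 ± 3.4813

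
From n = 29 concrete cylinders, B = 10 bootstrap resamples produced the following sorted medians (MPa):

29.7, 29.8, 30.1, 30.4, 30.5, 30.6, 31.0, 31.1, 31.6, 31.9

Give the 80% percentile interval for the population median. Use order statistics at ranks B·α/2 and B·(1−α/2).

(29.7, 31.6)

α = 0.20; lower rank = 10 × 0.100 = 1; upper rank = 10 × 0.900 = 9.
The 1st smallest replicate is 29.7; the 9th is 31.6.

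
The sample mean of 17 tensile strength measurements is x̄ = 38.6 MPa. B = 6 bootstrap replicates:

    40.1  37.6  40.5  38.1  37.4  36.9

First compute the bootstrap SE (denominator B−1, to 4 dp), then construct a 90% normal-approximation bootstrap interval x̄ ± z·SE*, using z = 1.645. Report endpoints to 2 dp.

Mean of replicates = 38.4333; sum of squared deviations = 11.2733; SE* = √(11.2733/5) = 1.5016
Margin = 1.645 × 1.5016 = 2.470
Interval: 38.6 ± 2.470

(36.13, 41.07)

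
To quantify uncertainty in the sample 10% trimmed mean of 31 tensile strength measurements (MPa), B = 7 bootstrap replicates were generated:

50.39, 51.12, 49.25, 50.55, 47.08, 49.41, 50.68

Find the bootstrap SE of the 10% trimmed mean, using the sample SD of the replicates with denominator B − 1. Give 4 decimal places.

SE* = 1.3710

Bootstrap SE is the standard deviation of the 7 replicate 10% trimmed means.
Mean of replicates: (50.39 + 51.12 + 49.25 + 50.55 + 47.08 + 49.41 + 50.68) / 7 = 348.48000 / 7 = 49.78286
Sum of squared deviations: (+0.60714)² + (+1.33714)² + (−0.53286)² + (+0.76714)² + (−2.70286)² + (−0.37286)² + (+0.89714)² = 11.27834
Variance = 11.27834 / 6 = 1.87972
SE* = √1.87972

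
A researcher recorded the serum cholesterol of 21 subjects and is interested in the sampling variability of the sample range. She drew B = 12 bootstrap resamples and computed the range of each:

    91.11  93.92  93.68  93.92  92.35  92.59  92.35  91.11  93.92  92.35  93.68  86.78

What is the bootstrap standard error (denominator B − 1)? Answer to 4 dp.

SE* = 2.0243

Bootstrap SE is the standard deviation of the 12 replicate ranges.
Mean of replicates: (91.11 + 93.92 + 93.68 + 93.92 + 92.35 + 92.59 + 92.35 + 91.11 + 93.92 + 92.35 + 93.68 + 86.78) / 12 = 1107.76000 / 12 = 92.31333
Sum of squared deviations: (−1.20333)² + (+1.60667)² + (+1.36667)² + (+1.60667)² + (+0.03667)² + (+0.27667)² + (+0.03667)² + (−1.20333)² + (+1.60667)² + (+0.03667)² + (+1.36667)² + (−5.53333)² = 45.07407
Variance = 45.07407 / 11 = 4.09764
SE* = √4.09764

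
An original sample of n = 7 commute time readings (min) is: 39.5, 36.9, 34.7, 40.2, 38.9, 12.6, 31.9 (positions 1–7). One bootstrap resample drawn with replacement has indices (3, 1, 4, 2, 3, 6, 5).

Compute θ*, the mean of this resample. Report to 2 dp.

Resample values: 34.7, 39.5, 40.2, 36.9, 34.7, 12.6, 38.9.
Mean = (34.7 + 39.5 + 40.2 + 36.9 + 34.7 + 12.6 + 38.9) / 7 = 237.50 / 7 = 33.93

θ* = 33.93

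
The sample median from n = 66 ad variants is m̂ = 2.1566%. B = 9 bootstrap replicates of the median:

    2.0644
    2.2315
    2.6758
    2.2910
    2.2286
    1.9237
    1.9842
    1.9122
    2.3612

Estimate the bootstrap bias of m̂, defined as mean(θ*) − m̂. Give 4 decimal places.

bias = +0.0292

mean(θ*) = (2.0644 + 2.2315 + 2.6758 + 2.2910 + 2.2286 + 1.9237 + 1.9842 + 1.9122 + 2.3612) / 9 = 2.18584
bias = 2.18584 − 2.1566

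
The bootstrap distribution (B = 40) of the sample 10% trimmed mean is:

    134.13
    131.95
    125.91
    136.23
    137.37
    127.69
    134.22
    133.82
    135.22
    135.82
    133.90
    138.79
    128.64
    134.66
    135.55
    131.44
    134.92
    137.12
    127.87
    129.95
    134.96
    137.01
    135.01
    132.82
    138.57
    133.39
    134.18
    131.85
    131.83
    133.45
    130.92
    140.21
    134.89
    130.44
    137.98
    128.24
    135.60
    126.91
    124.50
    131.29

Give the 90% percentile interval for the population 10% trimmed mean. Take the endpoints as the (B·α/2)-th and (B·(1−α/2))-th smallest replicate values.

(125.91, 138.57)

Sorted replicates: 124.50, 125.91, 126.91, 127.69, 127.87, 128.24, 128.64, 129.95, 130.44, 130.92, 131.29, 131.44, 131.83, 131.85, 131.95, 132.82, 133.39, 133.45, 133.82, 133.90, 134.13, 134.18, 134.22, 134.66, 134.89, 134.92, 134.96, 135.01, 135.22, 135.55, 135.60, 135.82, 136.23, 137.01, 137.12, 137.37, 137.98, 138.57, 138.79, 140.21
α = 0.10; lower rank = 40 × 0.050 = 2; upper rank = 40 × 0.950 = 38.
The 2nd smallest replicate is 125.91; the 38th is 138.57.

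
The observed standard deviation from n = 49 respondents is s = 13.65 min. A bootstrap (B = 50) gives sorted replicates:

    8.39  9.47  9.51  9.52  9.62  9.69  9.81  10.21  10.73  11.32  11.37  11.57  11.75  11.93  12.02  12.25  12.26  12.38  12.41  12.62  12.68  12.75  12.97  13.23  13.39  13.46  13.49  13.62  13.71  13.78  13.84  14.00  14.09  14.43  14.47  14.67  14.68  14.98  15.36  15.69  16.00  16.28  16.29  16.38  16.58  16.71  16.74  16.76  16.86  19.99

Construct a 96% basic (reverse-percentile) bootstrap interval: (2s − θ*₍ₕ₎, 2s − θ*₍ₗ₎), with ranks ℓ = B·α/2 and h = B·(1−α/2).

Percentile endpoints at ranks 1 and 49: θ*₍1₎ = 8.39, θ*₍49₎ = 16.86.
Basic interval reflects these around s:
  lower = 2 × 13.65 − 16.86 = 10.44
  upper = 2 × 13.65 − 8.39 = 18.91

(10.44, 18.91)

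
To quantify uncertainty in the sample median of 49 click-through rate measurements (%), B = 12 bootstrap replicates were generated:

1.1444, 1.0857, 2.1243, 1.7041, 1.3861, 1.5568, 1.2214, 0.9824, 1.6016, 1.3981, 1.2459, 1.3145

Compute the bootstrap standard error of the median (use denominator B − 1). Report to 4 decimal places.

SE* = 0.3139

Bootstrap SE is the standard deviation of the 12 replicate medians.
Mean of replicates: (1.1444 + 1.0857 + 2.1243 + 1.7041 + 1.3861 + 1.5568 + 1.2214 + 0.9824 + 1.6016 + 1.3981 + 1.2459 + 1.3145) / 12 = 16.76530 / 12 = 1.39711
Sum of squared deviations: (−0.25271)² + (−0.31141)² + (+0.72719)² + (+0.30699)² + (−0.01101)² + (+0.15969)² + (−0.17571)² + (−0.41471)² + (+0.20449)² + (+0.00099)² + (−0.15121)² + (−0.08261)² = 1.08387
Variance = 1.08387 / 11 = 0.09853
SE* = √0.09853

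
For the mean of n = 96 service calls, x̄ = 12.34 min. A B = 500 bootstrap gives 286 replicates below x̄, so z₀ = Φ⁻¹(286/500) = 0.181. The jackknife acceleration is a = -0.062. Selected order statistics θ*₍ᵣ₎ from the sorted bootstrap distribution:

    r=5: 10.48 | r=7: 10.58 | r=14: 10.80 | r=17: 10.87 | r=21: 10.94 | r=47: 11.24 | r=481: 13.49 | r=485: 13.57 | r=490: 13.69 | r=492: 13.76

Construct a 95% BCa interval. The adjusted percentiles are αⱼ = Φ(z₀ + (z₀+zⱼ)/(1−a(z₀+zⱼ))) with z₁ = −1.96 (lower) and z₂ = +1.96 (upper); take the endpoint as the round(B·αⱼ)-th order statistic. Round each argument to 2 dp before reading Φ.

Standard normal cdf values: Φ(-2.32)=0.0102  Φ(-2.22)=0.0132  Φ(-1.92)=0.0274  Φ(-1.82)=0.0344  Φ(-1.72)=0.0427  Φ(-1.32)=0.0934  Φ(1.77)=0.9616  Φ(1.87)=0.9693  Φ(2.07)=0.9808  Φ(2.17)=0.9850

Lower: z₀ + z₁ = 0.181 + (-1.960) = -1.779; 1 − a(z₀+z₁) = 1 − (-0.062)(-1.779) = 0.8897; argument = 0.181 + (-1.779)/0.8897 = -1.8185 → -1.82.
α₁ = Φ(-1.82) = 0.0344; rank = round(500 × 0.0344) = 17; θ*₍17₎ = 10.87.
Upper: z₀ + z₂ = 2.141; 1 − a(z₀+z₂) = 1.1327; argument = 2.0711 → 2.07; α₂ = 0.9808; rank = 490; θ*₍490₎ = 13.69.

(10.87, 13.69)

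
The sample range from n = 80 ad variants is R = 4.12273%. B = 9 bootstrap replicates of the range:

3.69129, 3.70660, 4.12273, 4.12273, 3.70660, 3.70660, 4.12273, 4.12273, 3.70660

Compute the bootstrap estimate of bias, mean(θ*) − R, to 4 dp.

mean(θ*) = (3.69129 + 3.70660 + 4.12273 + 4.12273 + 3.70660 + 3.70660 + 4.12273 + 4.12273 + 3.70660) / 9 = 3.88985
bias = 3.88985 − 4.12273

bias = −0.2329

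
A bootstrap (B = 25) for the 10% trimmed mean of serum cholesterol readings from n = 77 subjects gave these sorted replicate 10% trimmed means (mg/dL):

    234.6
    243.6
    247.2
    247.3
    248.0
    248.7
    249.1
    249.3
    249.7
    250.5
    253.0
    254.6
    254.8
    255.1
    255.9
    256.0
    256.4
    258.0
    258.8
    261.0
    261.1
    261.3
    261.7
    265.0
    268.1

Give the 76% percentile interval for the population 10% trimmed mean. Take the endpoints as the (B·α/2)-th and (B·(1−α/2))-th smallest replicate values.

α = 0.24; lower rank = 25 × 0.120 = 3; upper rank = 25 × 0.880 = 22.
The 3rd smallest replicate is 247.2; the 22nd is 261.3.

(247.2, 261.3)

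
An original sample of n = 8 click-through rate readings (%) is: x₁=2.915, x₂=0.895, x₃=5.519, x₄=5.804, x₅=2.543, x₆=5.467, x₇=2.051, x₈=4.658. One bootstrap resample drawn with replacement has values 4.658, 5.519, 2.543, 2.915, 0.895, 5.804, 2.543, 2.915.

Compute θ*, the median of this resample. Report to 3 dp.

θ* = 2.915

Sorted: 0.895, 2.543, 2.543, 2.915, 2.915, 4.658, 5.519, 5.804
Median = average of the two middle values = 2.915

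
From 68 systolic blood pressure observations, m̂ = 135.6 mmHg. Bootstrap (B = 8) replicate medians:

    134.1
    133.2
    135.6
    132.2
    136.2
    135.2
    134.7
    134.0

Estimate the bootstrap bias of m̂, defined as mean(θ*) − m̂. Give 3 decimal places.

mean(θ*) = (134.1 + 133.2 + 135.6 + 132.2 + 136.2 + 135.2 + 134.7 + 134.0) / 8 = 134.4000
bias = 134.4000 − 135.6

bias = −1.200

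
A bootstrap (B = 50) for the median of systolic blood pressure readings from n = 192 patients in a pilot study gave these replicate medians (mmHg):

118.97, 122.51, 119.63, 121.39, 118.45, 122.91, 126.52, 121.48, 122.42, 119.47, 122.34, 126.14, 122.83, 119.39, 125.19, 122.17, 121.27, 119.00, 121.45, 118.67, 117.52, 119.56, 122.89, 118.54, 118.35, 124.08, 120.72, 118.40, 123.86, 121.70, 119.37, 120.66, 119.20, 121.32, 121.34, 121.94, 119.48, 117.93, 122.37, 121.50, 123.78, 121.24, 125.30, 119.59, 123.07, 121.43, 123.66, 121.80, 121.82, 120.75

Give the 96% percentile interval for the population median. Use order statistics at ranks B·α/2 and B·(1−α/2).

(117.52, 126.14)

Sorted replicates: 117.52, 117.93, 118.35, 118.40, 118.45, 118.54, 118.67, 118.97, 119.00, 119.20, 119.37, 119.39, 119.47, 119.48, 119.56, 119.59, 119.63, 120.66, 120.72, 120.75, 121.24, 121.27, 121.32, 121.34, 121.39, 121.43, 121.45, 121.48, 121.50, 121.70, 121.80, 121.82, 121.94, 122.17, 122.34, 122.37, 122.42, 122.51, 122.83, 122.89, 122.91, 123.07, 123.66, 123.78, 123.86, 124.08, 125.19, 125.30, 126.14, 126.52
α = 0.04; lower rank = 50 × 0.020 = 1; upper rank = 50 × 0.980 = 49.
The 1st smallest replicate is 117.52; the 49th is 126.14.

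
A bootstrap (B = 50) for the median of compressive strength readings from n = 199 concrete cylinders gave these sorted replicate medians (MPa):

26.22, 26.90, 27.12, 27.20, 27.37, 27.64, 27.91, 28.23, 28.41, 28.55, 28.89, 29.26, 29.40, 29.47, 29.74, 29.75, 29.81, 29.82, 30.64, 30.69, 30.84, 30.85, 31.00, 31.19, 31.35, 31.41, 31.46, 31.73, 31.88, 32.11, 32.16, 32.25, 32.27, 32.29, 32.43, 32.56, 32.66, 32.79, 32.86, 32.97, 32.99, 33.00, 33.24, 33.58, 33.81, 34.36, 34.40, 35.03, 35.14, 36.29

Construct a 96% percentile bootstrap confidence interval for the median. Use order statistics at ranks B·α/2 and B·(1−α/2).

α = 0.04; lower rank = 50 × 0.020 = 1; upper rank = 50 × 0.980 = 49.
The 1st smallest replicate is 26.22; the 49th is 35.14.

(26.22, 35.14)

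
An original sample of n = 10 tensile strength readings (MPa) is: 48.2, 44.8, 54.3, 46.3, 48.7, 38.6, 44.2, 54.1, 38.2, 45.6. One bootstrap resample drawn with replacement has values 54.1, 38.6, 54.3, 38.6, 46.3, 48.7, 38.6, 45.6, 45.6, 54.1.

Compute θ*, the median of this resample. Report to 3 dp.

θ* = 45.950

Sorted: 38.6, 38.6, 38.6, 45.6, 45.6, 46.3, 48.7, 54.1, 54.1, 54.3
Median = average of the two middle values = 45.950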